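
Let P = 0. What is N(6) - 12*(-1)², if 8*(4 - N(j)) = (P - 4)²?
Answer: -10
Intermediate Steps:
N(j) = 2 (N(j) = 4 - (0 - 4)²/8 = 4 - ⅛*(-4)² = 4 - ⅛*16 = 4 - 2 = 2)
N(6) - 12*(-1)² = 2 - 12*(-1)² = 2 - 12*1 = 2 - 12 = -10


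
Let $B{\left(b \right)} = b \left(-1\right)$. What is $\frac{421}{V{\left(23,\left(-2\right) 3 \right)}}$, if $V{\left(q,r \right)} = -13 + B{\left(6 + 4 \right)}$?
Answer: $- \frac{421}{23} \approx -18.304$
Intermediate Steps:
$B{\left(b \right)} = - b$
$V{\left(q,r \right)} = -23$ ($V{\left(q,r \right)} = -13 - \left(6 + 4\right) = -13 - 10 = -23$)
$\frac{421}{V{\left(23,\left(-2\right) 3 \right)}} = \frac{421}{-23} = 421 \left(- \frac{1}{23}\right) = - \frac{421}{23}$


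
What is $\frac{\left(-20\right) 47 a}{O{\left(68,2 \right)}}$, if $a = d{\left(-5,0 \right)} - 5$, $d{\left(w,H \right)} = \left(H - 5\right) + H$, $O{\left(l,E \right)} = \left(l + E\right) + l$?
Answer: $\frac{4700}{69} \approx 68.116$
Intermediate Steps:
$O{\left(l,E \right)} = E + 2 l$ ($O{\left(l,E \right)} = \left(E + l\right) + l = E + 2 l$)
$d{\left(w,H \right)} = -5 + 2 H$ ($d{\left(w,H \right)} = \left(-5 + H\right) + H = -5 + 2 H$)
$a = -10$ ($a = \left(-5 + 2 \cdot 0\right) - 5 = \left(-5 + 0\right) - 5 = -5 - 5 = -10$)
$\frac{\left(-20\right) 47 a}{O{\left(68,2 \right)}} = \frac{\left(-20\right) 47 \left(-10\right)}{2 + 2 \cdot 68} = \frac{\left(-940\right) \left(-10\right)}{2 + 136} = \frac{9400}{138} = 9400 \cdot \frac{1}{138} = \frac{4700}{69}$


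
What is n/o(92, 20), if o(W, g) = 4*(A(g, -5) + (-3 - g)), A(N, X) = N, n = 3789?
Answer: -1263/4 ≈ -315.75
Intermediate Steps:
o(W, g) = -12 (o(W, g) = 4*(g + (-3 - g)) = 4*(-3) = -12)
n/o(92, 20) = 3789/(-12) = 3789*(-1/12) = -1263/4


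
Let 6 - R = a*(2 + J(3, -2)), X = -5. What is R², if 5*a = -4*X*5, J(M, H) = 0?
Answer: 1156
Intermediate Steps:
a = 20 (a = (-4*(-5)*5)/5 = (20*5)/5 = (⅕)*100 = 20)
R = -34 (R = 6 - 20*(2 + 0) = 6 - 20*2 = 6 - 1*40 = 6 - 40 = -34)
R² = (-34)² = 1156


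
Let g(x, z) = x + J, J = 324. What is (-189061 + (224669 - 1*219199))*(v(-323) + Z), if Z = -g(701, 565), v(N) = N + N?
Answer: 306780561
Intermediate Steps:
v(N) = 2*N
g(x, z) = 324 + x (g(x, z) = x + 324 = 324 + x)
Z = -1025 (Z = -(324 + 701) = -1*1025 = -1025)
(-189061 + (224669 - 1*219199))*(v(-323) + Z) = (-189061 + (224669 - 1*219199))*(2*(-323) - 1025) = (-189061 + (224669 - 219199))*(-646 - 1025) = (-189061 + 5470)*(-1671) = -183591*(-1671) = 306780561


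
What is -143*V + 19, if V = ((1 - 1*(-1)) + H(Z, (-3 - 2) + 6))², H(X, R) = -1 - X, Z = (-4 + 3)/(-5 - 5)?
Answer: -9683/100 ≈ -96.830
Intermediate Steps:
Z = ⅒ (Z = -1/(-10) = -1*(-⅒) = ⅒ ≈ 0.10000)
V = 81/100 (V = ((1 - 1*(-1)) + (-1 - 1*⅒))² = ((1 + 1) + (-1 - ⅒))² = (2 - 11/10)² = (9/10)² = 81/100 ≈ 0.81000)
-143*V + 19 = -143*81/100 + 19 = -11583/100 + 19 = -9683/100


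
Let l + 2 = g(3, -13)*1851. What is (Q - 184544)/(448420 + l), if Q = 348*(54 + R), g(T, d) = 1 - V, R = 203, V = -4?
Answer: -95108/457673 ≈ -0.20781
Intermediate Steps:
g(T, d) = 5 (g(T, d) = 1 - 1*(-4) = 1 + 4 = 5)
Q = 89436 (Q = 348*(54 + 203) = 348*257 = 89436)
l = 9253 (l = -2 + 5*1851 = -2 + 9255 = 9253)
(Q - 184544)/(448420 + l) = (89436 - 184544)/(448420 + 9253) = -95108/457673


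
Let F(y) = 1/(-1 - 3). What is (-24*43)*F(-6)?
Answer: 258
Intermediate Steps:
F(y) = -¼ (F(y) = 1/(-4) = -¼)
(-24*43)*F(-6) = -24*43*(-¼) = -1032*(-¼) = 258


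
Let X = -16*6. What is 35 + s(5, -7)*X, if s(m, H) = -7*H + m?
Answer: -5149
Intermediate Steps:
X = -96
s(m, H) = m - 7*H
35 + s(5, -7)*X = 35 + (5 - 7*(-7))*(-96) = 35 + (5 + 49)*(-96) = 35 + 54*(-96) = 35 - 5184 = -5149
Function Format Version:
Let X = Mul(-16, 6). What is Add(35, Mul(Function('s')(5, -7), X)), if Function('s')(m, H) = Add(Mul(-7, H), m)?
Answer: -5149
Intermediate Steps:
X = -96
Function('s')(m, H) = Add(m, Mul(-7, H))
Add(35, Mul(Function('s')(5, -7), X)) = Add(35, Mul(Add(5, Mul(-7, -7)), -96)) = Add(35, Mul(Add(5, 49), -96)) = Add(35, Mul(54, -96)) = Add(35, -5184) = -5149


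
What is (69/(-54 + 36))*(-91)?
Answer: 2093/6 ≈ 348.83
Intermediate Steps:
(69/(-54 + 36))*(-91) = (69/(-18))*(-91) = -1/18*69*(-91) = -23/6*(-91) = 2093/6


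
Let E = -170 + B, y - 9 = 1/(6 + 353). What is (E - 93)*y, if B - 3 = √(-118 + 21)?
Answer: -840320/359 + 3232*I*√97/359 ≈ -2340.7 + 88.667*I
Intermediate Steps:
B = 3 + I*√97 (B = 3 + √(-118 + 21) = 3 + √(-97) = 3 + I*√97 ≈ 3.0 + 9.8489*I)
y = 3232/359 (y = 9 + 1/(6 + 353) = 9 + 1/359 = 3232/359 ≈ 9.0028)
E = -167 + I*√97 (E = -170 + (3 + I*√97) = -167 + I*√97 ≈ -167.0 + 9.8489*I)
(E - 93)*y = ((-167 + I*√97) - 93)*(3232/359) = (-260 + I*√97)*(3232/359) = -840320/359 + 3232*I*√97/359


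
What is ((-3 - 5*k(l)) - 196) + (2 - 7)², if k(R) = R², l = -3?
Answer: -219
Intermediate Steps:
((-3 - 5*k(l)) - 196) + (2 - 7)² = ((-3 - 5*(-3)²) - 196) + (2 - 7)² = ((-3 - 5*9) - 196) + (-5)² = ((-3 - 45) - 196) + 25 = (-48 - 196) + 25 = -244 + 25 = -219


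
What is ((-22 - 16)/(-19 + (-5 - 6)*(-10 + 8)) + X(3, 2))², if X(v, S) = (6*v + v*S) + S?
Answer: 1600/9 ≈ 177.78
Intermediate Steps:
X(v, S) = S + 6*v + S*v (X(v, S) = (6*v + S*v) + S = S + 6*v + S*v)
((-22 - 16)/(-19 + (-5 - 6)*(-10 + 8)) + X(3, 2))² = ((-22 - 16)/(-19 + (-5 - 6)*(-10 + 8)) + (2 + 6*3 + 2*3))² = (-38/(-19 - 11*(-2)) + (2 + 18 + 6))² = (-38/(-19 + 22) + 26)² = (-38/3 + 26)² = (40/3)² = 1600/9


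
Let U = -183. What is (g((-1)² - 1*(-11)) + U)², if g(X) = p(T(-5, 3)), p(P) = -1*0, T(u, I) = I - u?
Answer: 33489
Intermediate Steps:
p(P) = 0
g(X) = 0
(g((-1)² - 1*(-11)) + U)² = (0 - 183)² = (-183)² = 33489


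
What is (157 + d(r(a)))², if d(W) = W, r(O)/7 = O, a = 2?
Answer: 29241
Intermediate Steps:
r(O) = 7*O
(157 + d(r(a)))² = (157 + 7*2)² = (157 + 14)² = 171² = 29241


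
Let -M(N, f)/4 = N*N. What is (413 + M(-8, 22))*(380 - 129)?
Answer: 39407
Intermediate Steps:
M(N, f) = -4*N² (M(N, f) = -4*N*N = -4*N²)
(413 + M(-8, 22))*(380 - 129) = (413 - 4*(-8)²)*(380 - 129) = (413 - 4*64)*251 = (413 - 256)*251 = 157*251 = 39407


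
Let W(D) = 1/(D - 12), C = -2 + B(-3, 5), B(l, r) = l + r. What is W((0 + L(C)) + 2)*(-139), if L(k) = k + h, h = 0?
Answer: 139/10 ≈ 13.900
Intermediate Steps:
C = 0 (C = -2 + (-3 + 5) = -2 + 2 = 0)
L(k) = k (L(k) = k + 0 = k)
W(D) = 1/(-12 + D)
W((0 + L(C)) + 2)*(-139) = -139/(-12 + ((0 + 0) + 2)) = -139/(-12 + (0 + 2)) = -139/(-12 + 2) = -139/(-10) = -⅒*(-139) = 139/10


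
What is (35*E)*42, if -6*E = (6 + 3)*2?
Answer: -4410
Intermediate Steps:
E = -3 (E = -(6 + 3)*2/6 = -3*2/2 = -1/6*18 = -3)
(35*E)*42 = (35*(-3))*42 = -105*42 = -4410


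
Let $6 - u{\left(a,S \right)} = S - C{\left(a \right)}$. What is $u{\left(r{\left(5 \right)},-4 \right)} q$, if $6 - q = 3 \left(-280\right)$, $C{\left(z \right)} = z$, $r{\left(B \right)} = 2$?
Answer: $10152$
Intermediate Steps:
$q = 846$ ($q = 6 - 3 \left(-280\right) = 6 - -840 = 6 + 840 = 846$)
$u{\left(a,S \right)} = 6 + a - S$ ($u{\left(a,S \right)} = 6 - \left(S - a\right) = 6 + a - S$)
$u{\left(r{\left(5 \right)},-4 \right)} q = \left(6 + 2 - -4\right) 846 = \left(6 + 2 + 4\right) 846 = 12 \cdot 846 = 10152$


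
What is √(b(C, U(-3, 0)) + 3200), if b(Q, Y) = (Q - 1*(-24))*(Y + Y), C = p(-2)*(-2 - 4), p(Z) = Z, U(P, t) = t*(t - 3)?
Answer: 40*√2 ≈ 56.569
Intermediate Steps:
U(P, t) = t*(-3 + t)
C = 12 (C = -2*(-2 - 4) = -2*(-6) = 12)
b(Q, Y) = 2*Y*(24 + Q) (b(Q, Y) = (Q + 24)*(2*Y) = (24 + Q)*(2*Y) = 2*Y*(24 + Q))
√(b(C, U(-3, 0)) + 3200) = √(2*(0*(-3 + 0))*(24 + 12) + 3200) = √(2*(0*(-3))*36 + 3200) = √(2*0*36 + 3200) = √(0 + 3200) = √3200 = 40*√2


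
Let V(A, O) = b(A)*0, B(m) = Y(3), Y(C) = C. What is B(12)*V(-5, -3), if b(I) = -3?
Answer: 0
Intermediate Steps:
B(m) = 3
V(A, O) = 0 (V(A, O) = -3*0 = 0)
B(12)*V(-5, -3) = 3*0 = 0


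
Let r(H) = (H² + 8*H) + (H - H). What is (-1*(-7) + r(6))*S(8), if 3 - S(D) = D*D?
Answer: -5551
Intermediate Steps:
r(H) = H² + 8*H (r(H) = (H² + 8*H) + 0 = H² + 8*H)
S(D) = 3 - D² (S(D) = 3 - D*D = 3 - D²)
(-1*(-7) + r(6))*S(8) = (-1*(-7) + 6*(8 + 6))*(3 - 1*8²) = (7 + 6*14)*(3 - 1*64) = (7 + 84)*(3 - 64) = 91*(-61) = -5551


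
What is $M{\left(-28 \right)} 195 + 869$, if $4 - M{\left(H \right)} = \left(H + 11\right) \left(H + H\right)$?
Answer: $-183991$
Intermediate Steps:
$M{\left(H \right)} = 4 - 2 H \left(11 + H\right)$ ($M{\left(H \right)} = 4 - \left(H + 11\right) \left(H + H\right) = 4 - \left(11 + H\right) 2 H = 4 - 2 H \left(11 + H\right)$)
$M{\left(-28 \right)} 195 + 869 = \left(4 - -616 - 2 \left(-28\right)^{2}\right) 195 + 869 = \left(4 + 616 - 1568\right) 195 + 869 = \left(-948\right) 195 + 869 = -184860 + 869 = -183991$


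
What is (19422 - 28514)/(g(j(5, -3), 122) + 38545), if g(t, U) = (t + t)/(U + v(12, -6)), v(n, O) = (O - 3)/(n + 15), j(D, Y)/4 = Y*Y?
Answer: -3318580/14069141 ≈ -0.23588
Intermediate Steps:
j(D, Y) = 4*Y² (j(D, Y) = 4*(Y*Y) = 4*Y²)
v(n, O) = (-3 + O)/(15 + n)
g(t, U) = 2*t/(-⅓ + U) (g(t, U) = (t + t)/(U + (-3 - 6)/(15 + 12)) = (2*t)/(U - 9/27) = (2*t)/(U + (1/27)*(-9)) = (2*t)/(U - ⅓) = (2*t)/(-⅓ + U) = 2*t/(-⅓ + U))
(19422 - 28514)/(g(j(5, -3), 122) + 38545) = (19422 - 28514)/(6*(4*(-3)²)/(-1 + 3*122) + 38545) = -9092/(6*(4*9)/(-1 + 366) + 38545) = -9092/(6*36/365 + 38545) = -9092/(6*36*(1/365) + 38545) = -9092/(216/365 + 38545) = -9092/14069141/365 = -9092*365/14069141 = -3318580/14069141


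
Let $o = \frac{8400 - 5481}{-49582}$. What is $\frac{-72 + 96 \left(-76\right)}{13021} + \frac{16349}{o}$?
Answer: $- \frac{10555053979670}{38008299} \approx -2.777 \cdot 10^{5}$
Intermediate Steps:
$o = - \frac{2919}{49582}$ ($o = \left(8400 - 5481\right) \left(- \frac{1}{49582}\right) = 2919 \left(- \frac{1}{49582}\right) = - \frac{2919}{49582} \approx -0.058872$)
$\frac{-72 + 96 \left(-76\right)}{13021} + \frac{16349}{o} = \frac{-72 + 96 \left(-76\right)}{13021} + \frac{16349}{- \frac{2919}{49582}} = \left(-72 - 7296\right) \frac{1}{13021} + 16349 \left(- \frac{49582}{2919}\right) = \left(-7368\right) \frac{1}{13021} - \frac{810616118}{2919} = - \frac{7368}{13021} - \frac{810616118}{2919} = - \frac{10555053979670}{38008299}$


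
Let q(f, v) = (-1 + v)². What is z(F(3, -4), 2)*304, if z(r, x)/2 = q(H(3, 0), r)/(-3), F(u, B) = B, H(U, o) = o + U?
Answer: -15200/3 ≈ -5066.7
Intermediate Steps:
H(U, o) = U + o
z(r, x) = -2*(-1 + r)²/3 (z(r, x) = 2*((-1 + r)²/(-3)) = 2*((-1 + r)²*(-⅓)) = 2*(-(-1 + r)²/3) = -2*(-1 + r)²/3)
z(F(3, -4), 2)*304 = -2*(-1 - 4)²/3*304 = -⅔*(-5)²*304 = -⅔*25*304 = -50/3*304 = -15200/3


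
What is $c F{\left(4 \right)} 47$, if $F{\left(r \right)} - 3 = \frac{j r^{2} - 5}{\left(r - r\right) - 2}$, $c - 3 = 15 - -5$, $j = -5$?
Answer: $\frac{98371}{2} \approx 49186.0$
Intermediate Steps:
$c = 23$ ($c = 3 + \left(15 - -5\right) = 3 + \left(15 + 5\right) = 3 + 20 = 23$)
$F{\left(r \right)} = \frac{11}{2} + \frac{5 r^{2}}{2}$ ($F{\left(r \right)} = 3 + \frac{- 5 r^{2} - 5}{\left(r - r\right) - 2} = 3 + \frac{-5 - 5 r^{2}}{0 - 2} = 3 + \frac{-5 - 5 r^{2}}{-2} = 3 + \left(-5 - 5 r^{2}\right) \left(- \frac{1}{2}\right) = 3 + \left(\frac{5}{2} + \frac{5 r^{2}}{2}\right) = \frac{11}{2} + \frac{5 r^{2}}{2}$)
$c F{\left(4 \right)} 47 = 23 \left(\frac{11}{2} + \frac{5 \cdot 4^{2}}{2}\right) 47 = 23 \left(\frac{11}{2} + \frac{5}{2} \cdot 16\right) 47 = 23 \left(\frac{11}{2} + 40\right) 47 = 23 \cdot \frac{91}{2} \cdot 47 = \frac{2093}{2} \cdot 47 = \frac{98371}{2}$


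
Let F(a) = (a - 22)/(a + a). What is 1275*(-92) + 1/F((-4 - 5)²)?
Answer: -6920538/59 ≈ -1.1730e+5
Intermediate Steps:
F(a) = (-22 + a)/(2*a) (F(a) = (-22 + a)/((2*a)) = (-22 + a)*(1/(2*a)) = (-22 + a)/(2*a))
1275*(-92) + 1/F((-4 - 5)²) = 1275*(-92) + 1/((-22 + (-4 - 5)²)/(2*((-4 - 5)²))) = -117300 + 1/((-22 + (-9)²)/(2*((-9)²))) = -117300 + 1/((½)*(-22 + 81)/81) = -117300 + 1/((½)*(1/81)*59) = -117300 + 1/(59/162) = -117300 + 162/59 = -6920538/59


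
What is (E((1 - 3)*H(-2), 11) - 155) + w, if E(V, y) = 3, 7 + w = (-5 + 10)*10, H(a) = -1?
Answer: -109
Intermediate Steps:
w = 43 (w = -7 + (-5 + 10)*10 = -7 + 5*10 = -7 + 50 = 43)
(E((1 - 3)*H(-2), 11) - 155) + w = (3 - 155) + 43 = -152 + 43 = -109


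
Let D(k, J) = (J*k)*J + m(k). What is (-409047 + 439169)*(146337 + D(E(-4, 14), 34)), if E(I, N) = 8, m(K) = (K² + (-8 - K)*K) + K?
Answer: 4684844538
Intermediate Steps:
m(K) = K + K² + K*(-8 - K) (m(K) = (K² + K*(-8 - K)) + K = K + K² + K*(-8 - K))
D(k, J) = -7*k + k*J² (D(k, J) = (J*k)*J - 7*k = k*J² - 7*k = -7*k + k*J²)
(-409047 + 439169)*(146337 + D(E(-4, 14), 34)) = (-409047 + 439169)*(146337 + 8*(-7 + 34²)) = 30122*(146337 + 8*(-7 + 1156)) = 30122*(146337 + 8*1149) = 30122*(146337 + 9192) = 30122*155529 = 4684844538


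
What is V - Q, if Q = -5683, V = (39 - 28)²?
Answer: 5804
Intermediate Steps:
V = 121 (V = 11² = 121)
V - Q = 121 - 1*(-5683) = 121 + 5683 = 5804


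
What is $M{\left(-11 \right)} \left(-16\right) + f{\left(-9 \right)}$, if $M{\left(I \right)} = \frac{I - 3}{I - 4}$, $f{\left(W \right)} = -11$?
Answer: $- \frac{389}{15} \approx -25.933$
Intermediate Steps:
$M{\left(I \right)} = \frac{-3 + I}{-4 + I}$
$M{\left(-11 \right)} \left(-16\right) + f{\left(-9 \right)} = \frac{-3 - 11}{-4 - 11} \left(-16\right) - 11 = \frac{1}{-15} \left(-14\right) \left(-16\right) - 11 = \left(- \frac{1}{15}\right) \left(-14\right) \left(-16\right) - 11 = \frac{14}{15} \left(-16\right) - 11 = - \frac{224}{15} - 11 = - \frac{389}{15}$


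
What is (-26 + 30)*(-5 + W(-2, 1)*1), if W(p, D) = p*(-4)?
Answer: 12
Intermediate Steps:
W(p, D) = -4*p
(-26 + 30)*(-5 + W(-2, 1)*1) = (-26 + 30)*(-5 - 4*(-2)*1) = 4*(-5 + 8*1) = 4*(-5 + 8) = 4*3 = 12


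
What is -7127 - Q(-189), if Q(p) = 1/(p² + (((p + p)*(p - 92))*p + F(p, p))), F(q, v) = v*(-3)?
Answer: -142817340077/20038914 ≈ -7127.0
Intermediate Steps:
F(q, v) = -3*v
Q(p) = 1/(p² - 3*p + 2*p²*(-92 + p)) (Q(p) = 1/(p² + (((p + p)*(p - 92))*p - 3*p)) = 1/(p² + (((2*p)*(-92 + p))*p - 3*p)) = 1/(p² + ((2*p*(-92 + p))*p - 3*p)) = 1/(p² + (2*p²*(-92 + p) - 3*p)) = 1/(p² + (-3*p + 2*p²*(-92 + p))) = 1/(p² - 3*p + 2*p²*(-92 + p)))
-7127 - Q(-189) = -7127 - 1/((-189)*(-3 - 183*(-189) + 2*(-189)²)) = -7127 - (-1)/(189*(-3 + 34587 + 2*35721)) = -7127 - (-1)/(189*(-3 + 34587 + 71442)) = -7127 - (-1)/(189*106026) = -7127 - 1*(-1/20038914) = -7127 + 1/20038914 = -142817340077/20038914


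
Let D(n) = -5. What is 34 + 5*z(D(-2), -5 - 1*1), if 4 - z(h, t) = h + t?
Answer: 109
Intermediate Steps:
z(h, t) = 4 - h - t (z(h, t) = 4 - (h + t) = 4 + (-h - t) = 4 - h - t)
34 + 5*z(D(-2), -5 - 1*1) = 34 + 5*(4 - 1*(-5) - (-5 - 1*1)) = 34 + 5*(4 + 5 - (-5 - 1)) = 34 + 5*(4 + 5 - 1*(-6)) = 34 + 5*(4 + 5 + 6) = 34 + 5*15 = 34 + 75 = 109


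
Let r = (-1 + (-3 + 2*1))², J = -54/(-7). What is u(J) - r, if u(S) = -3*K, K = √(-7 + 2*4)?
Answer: -7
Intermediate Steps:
J = 54/7 (J = -54*(-⅐) = 54/7 ≈ 7.7143)
r = 4 (r = (-1 + (-3 + 2))² = (-1 - 1)² = (-2)² = 4)
K = 1 (K = √(-7 + 8) = √1 = 1)
u(S) = -3 (u(S) = -3*1 = -3)
u(J) - r = -3 - 1*4 = -3 - 4 = -7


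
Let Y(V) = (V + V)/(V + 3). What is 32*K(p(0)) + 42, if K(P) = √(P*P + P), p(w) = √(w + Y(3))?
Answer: 42 + 32*√2 ≈ 87.255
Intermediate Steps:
Y(V) = 2*V/(3 + V) (Y(V) = (2*V)/(3 + V) = 2*V/(3 + V))
p(w) = √(1 + w) (p(w) = √(w + 2*3/(3 + 3)) = √(w + 2*3/6) = √(w + 2*3*(⅙)) = √(w + 1) = √(1 + w))
K(P) = √(P + P²) (K(P) = √(P² + P) = √(P + P²))
32*K(p(0)) + 42 = 32*√(√(1 + 0)*(1 + √(1 + 0))) + 42 = 32*√(√1*(1 + √1)) + 42 = 32*√(1*(1 + 1)) + 42 = 32*√(1*2) + 42 = 32*√2 + 42 = 42 + 32*√2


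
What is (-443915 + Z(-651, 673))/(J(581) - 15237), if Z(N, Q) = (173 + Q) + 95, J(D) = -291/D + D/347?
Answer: 89306659218/3071649275 ≈ 29.074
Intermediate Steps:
J(D) = -291/D + D/347 (J(D) = -291/D + D*(1/347) = -291/D + D/347)
Z(N, Q) = 268 + Q
(-443915 + Z(-651, 673))/(J(581) - 15237) = (-443915 + (268 + 673))/((-291/581 + (1/347)*581) - 15237) = (-443915 + 941)/((-291*1/581 + 581/347) - 15237) = -442974/((-291/581 + 581/347) - 15237) = -442974/(236584/201607 - 15237) = -442974/(-3071649275/201607) = -442974*(-201607/3071649275) = 89306659218/3071649275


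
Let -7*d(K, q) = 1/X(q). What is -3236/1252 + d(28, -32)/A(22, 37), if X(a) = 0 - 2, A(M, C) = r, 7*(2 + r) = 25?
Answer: -17485/6886 ≈ -2.5392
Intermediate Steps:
r = 11/7 (r = -2 + (1/7)*25 = -2 + 25/7 = 11/7 ≈ 1.5714)
A(M, C) = 11/7
X(a) = -2
d(K, q) = 1/14 (d(K, q) = -1/7/(-2) = -1/7*(-1/2) = 1/14)
-3236/1252 + d(28, -32)/A(22, 37) = -3236/1252 + 1/(14*(11/7)) = -3236*1/1252 + (1/14)*(7/11) = -809/313 + 1/22 = -17485/6886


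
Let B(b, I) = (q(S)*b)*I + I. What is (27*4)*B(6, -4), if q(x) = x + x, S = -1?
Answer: 4752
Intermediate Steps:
q(x) = 2*x
B(b, I) = I - 2*I*b (B(b, I) = ((2*(-1))*b)*I + I = (-2*b)*I + I = -2*I*b + I = I - 2*I*b)
(27*4)*B(6, -4) = (27*4)*(-4*(1 - 2*6)) = 108*(-4*(1 - 12)) = 108*(-4*(-11)) = 108*44 = 4752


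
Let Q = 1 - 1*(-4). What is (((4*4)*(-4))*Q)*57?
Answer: -18240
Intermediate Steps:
Q = 5 (Q = 1 + 4 = 5)
(((4*4)*(-4))*Q)*57 = (((4*4)*(-4))*5)*57 = ((16*(-4))*5)*57 = -64*5*57 = -320*57 = -18240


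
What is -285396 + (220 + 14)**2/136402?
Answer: -19464265218/68201 ≈ -2.8540e+5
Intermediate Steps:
-285396 + (220 + 14)**2/136402 = -285396 + 234**2*(1/136402) = -285396 + 54756*(1/136402) = -285396 + 27378/68201 = -19464265218/68201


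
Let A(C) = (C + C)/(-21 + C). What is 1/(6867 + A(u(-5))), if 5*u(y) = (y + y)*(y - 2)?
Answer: 1/6863 ≈ 0.00014571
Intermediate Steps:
u(y) = 2*y*(-2 + y)/5 (u(y) = ((y + y)*(y - 2))/5 = ((2*y)*(-2 + y))/5 = (2*y*(-2 + y))/5 = 2*y*(-2 + y)/5)
A(C) = 2*C/(-21 + C) (A(C) = (2*C)/(-21 + C) = 2*C/(-21 + C))
1/(6867 + A(u(-5))) = 1/(6867 + 2*((2/5)*(-5)*(-2 - 5))/(-21 + (2/5)*(-5)*(-2 - 5))) = 1/(6867 + 2*((2/5)*(-5)*(-7))/(-21 + (2/5)*(-5)*(-7))) = 1/(6867 + 2*14/(-21 + 14)) = 1/(6867 + 2*14/(-7)) = 1/(6867 + 2*14*(-1/7)) = 1/(6867 - 4) = 1/6863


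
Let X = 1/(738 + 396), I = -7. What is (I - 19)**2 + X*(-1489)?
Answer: 765095/1134 ≈ 674.69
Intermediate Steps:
X = 1/1134 ≈ 0.00088183
(I - 19)**2 + X*(-1489) = (-7 - 19)**2 + (1/1134)*(-1489) = (-26)**2 - 1489/1134 = 676 - 1489/1134 = 765095/1134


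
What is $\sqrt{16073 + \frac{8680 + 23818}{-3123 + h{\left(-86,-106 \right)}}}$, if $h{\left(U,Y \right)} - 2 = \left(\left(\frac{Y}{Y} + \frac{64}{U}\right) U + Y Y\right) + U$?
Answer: $\frac{\sqrt{1030733175063}}{8007} \approx 126.8$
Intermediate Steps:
$h{\left(U,Y \right)} = 2 + U + Y^{2} + U \left(1 + \frac{64}{U}\right)$ ($h{\left(U,Y \right)} = 2 + \left(\left(\left(\frac{Y}{Y} + \frac{64}{U}\right) U + Y Y\right) + U\right) = 2 + \left(\left(\left(1 + \frac{64}{U}\right) U + Y^{2}\right) + U\right) = 2 + \left(\left(U \left(1 + \frac{64}{U}\right) + Y^{2}\right) + U\right) = 2 + \left(\left(Y^{2} + U \left(1 + \frac{64}{U}\right)\right) + U\right) = 2 + \left(U + Y^{2} + U \left(1 + \frac{64}{U}\right)\right) = 2 + U + Y^{2} + U \left(1 + \frac{64}{U}\right)$)
$\sqrt{16073 + \frac{8680 + 23818}{-3123 + h{\left(-86,-106 \right)}}} = \sqrt{16073 + \frac{8680 + 23818}{-3123 + \left(66 + \left(-106\right)^{2} + 2 \left(-86\right)\right)}} = \sqrt{16073 + \frac{32498}{-3123 + \left(66 + 11236 - 172\right)}} = \sqrt{16073 + \frac{32498}{-3123 + 11130}} = \sqrt{16073 + \frac{32498}{8007}} = \sqrt{\frac{128729009}{8007}} = \frac{\sqrt{1030733175063}}{8007}$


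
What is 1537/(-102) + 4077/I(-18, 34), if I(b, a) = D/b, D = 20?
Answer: -939514/255 ≈ -3684.4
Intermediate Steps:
I(b, a) = 20/b
1537/(-102) + 4077/I(-18, 34) = 1537/(-102) + 4077/((20/(-18))) = 1537*(-1/102) + 4077/((20*(-1/18))) = -1537/102 + 4077/(-10/9) = -1537/102 + 4077*(-9/10) = -1537/102 - 36693/10 = -939514/255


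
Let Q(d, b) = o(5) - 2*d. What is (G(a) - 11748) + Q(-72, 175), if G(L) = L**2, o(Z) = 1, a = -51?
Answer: -9002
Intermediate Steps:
Q(d, b) = 1 - 2*d
(G(a) - 11748) + Q(-72, 175) = ((-51)**2 - 11748) + (1 - 2*(-72)) = (2601 - 11748) + (1 + 144) = -9147 + 145 = -9002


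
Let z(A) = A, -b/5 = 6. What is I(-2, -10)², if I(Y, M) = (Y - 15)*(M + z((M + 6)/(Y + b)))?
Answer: 1803649/64 ≈ 28182.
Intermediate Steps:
b = -30 (b = -5*6 = -30)
I(Y, M) = (-15 + Y)*(M + (6 + M)/(-30 + Y)) (I(Y, M) = (Y - 15)*(M + (M + 6)/(Y - 30)) = (-15 + Y)*(M + (6 + M)/(-30 + Y)))
I(-2, -10)² = ((-90 - 15*(-10) - 2*(6 - 10) - 10*(-30 - 2)*(-15 - 2))/(-30 - 2))² = ((-90 + 150 - 2*(-4) - 10*(-32)*(-17))/(-32))² = (-(-90 + 150 + 8 - 5440)/32)² = (-1/32*(-5372))² = (1343/8)² = 1803649/64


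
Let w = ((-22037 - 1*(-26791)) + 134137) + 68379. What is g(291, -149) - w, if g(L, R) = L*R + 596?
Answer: -250033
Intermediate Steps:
g(L, R) = 596 + L*R
w = 207270 (w = ((-22037 + 26791) + 134137) + 68379 = (4754 + 134137) + 68379 = 138891 + 68379 = 207270)
g(291, -149) - w = (596 + 291*(-149)) - 1*207270 = (596 - 43359) - 207270 = -42763 - 207270 = -250033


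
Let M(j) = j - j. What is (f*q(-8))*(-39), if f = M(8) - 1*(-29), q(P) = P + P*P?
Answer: -63336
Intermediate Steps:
M(j) = 0
q(P) = P + P²
f = 29 (f = 0 - 1*(-29) = 0 + 29 = 29)
(f*q(-8))*(-39) = (29*(-8*(1 - 8)))*(-39) = (29*(-8*(-7)))*(-39) = (29*56)*(-39) = 1624*(-39) = -63336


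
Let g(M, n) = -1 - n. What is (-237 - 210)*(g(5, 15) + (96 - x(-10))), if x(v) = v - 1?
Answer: -40677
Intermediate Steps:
x(v) = -1 + v
(-237 - 210)*(g(5, 15) + (96 - x(-10))) = (-237 - 210)*((-1 - 1*15) + (96 - (-1 - 10))) = -447*((-1 - 15) + (96 - 1*(-11))) = -447*(-16 + (96 + 11)) = -447*(-16 + 107) = -447*91 = -40677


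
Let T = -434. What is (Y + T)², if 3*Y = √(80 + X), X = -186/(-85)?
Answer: (110670 - √593810)²/65025 ≈ 1.8574e+5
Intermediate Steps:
X = 186/85 (X = -186*(-1/85) = 186/85 ≈ 2.1882)
Y = √593810/255 (Y = √(80 + 186/85)/3 = √(6986/85)/3 = (√593810/85)/3 = √593810/255 ≈ 3.0219)
(Y + T)² = (√593810/255 - 434)² = (-434 + √593810/255)²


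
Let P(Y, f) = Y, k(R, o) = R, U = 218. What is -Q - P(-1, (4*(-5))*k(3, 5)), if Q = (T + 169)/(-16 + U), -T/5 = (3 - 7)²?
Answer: 113/202 ≈ 0.55941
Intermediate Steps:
T = -80 (T = -5*(3 - 7)² = -5*(-4)² = -5*16 = -80)
Q = 89/202 (Q = (-80 + 169)/(-16 + 218) = 89/202 ≈ 0.44059)
-Q - P(-1, (4*(-5))*k(3, 5)) = -1*89/202 - 1*(-1) = -89/202 + 1 = 113/202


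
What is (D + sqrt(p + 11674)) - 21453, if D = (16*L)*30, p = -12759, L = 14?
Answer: -14733 + I*sqrt(1085) ≈ -14733.0 + 32.939*I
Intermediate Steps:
D = 6720 (D = (16*14)*30 = 224*30 = 6720)
(D + sqrt(p + 11674)) - 21453 = (6720 + sqrt(-12759 + 11674)) - 21453 = (6720 + sqrt(-1085)) - 21453 = (6720 + I*sqrt(1085)) - 21453 = -14733 + I*sqrt(1085)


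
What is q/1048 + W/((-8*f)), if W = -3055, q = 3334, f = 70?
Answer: 126717/14672 ≈ 8.6367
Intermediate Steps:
q/1048 + W/((-8*f)) = 3334/1048 - 3055/((-8*70)) = 3334*(1/1048) - 3055/(-560) = 1667/524 - 3055*(-1/560) = 1667/524 + 611/112 = 126717/14672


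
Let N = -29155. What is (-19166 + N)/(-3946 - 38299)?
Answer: 6903/6035 ≈ 1.1438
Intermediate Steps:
(-19166 + N)/(-3946 - 38299) = (-19166 - 29155)/(-3946 - 38299) = -48321/(-42245) = -48321*(-1/42245) = 6903/6035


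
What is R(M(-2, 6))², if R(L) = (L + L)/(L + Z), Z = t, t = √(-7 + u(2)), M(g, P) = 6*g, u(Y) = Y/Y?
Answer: 576/(12 - I*√6)² ≈ 3.5328 + 1.505*I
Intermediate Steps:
u(Y) = 1
t = I*√6 (t = √(-7 + 1) = √(-6) = I*√6 ≈ 2.4495*I)
Z = I*√6 ≈ 2.4495*I
R(L) = 2*L/(L + I*√6) (R(L) = (L + L)/(L + I*√6) = (2*L)/(L + I*√6) = 2*L/(L + I*√6))
R(M(-2, 6))² = (2*(6*(-2))/(6*(-2) + I*√6))² = (2*(-12)/(-12 + I*√6))² = (-24/(-12 + I*√6))² = 576/(-12 + I*√6)²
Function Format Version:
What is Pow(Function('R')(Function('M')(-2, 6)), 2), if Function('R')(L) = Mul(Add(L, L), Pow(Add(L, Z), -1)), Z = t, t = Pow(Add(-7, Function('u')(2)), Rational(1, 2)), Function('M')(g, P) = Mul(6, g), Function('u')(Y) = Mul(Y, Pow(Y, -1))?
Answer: Mul(576, Pow(Add(12, Mul(-1, I, Pow(6, Rational(1, 2)))), -2)) ≈ Add(3.5328, Mul(1.5050, I))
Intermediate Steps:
Function('u')(Y) = 1
t = Mul(I, Pow(6, Rational(1, 2))) (t = Pow(Add(-7, 1), Rational(1, 2)) = Pow(-6, Rational(1, 2)) = Mul(I, Pow(6, Rational(1, 2))) ≈ Mul(2.4495, I))
Z = Mul(I, Pow(6, Rational(1, 2))) ≈ Mul(2.4495, I)
Function('R')(L) = Mul(2, L, Pow(Add(L, Mul(I, Pow(6, Rational(1, 2)))), -1)) (Function('R')(L) = Mul(Add(L, L), Pow(Add(L, Mul(I, Pow(6, Rational(1, 2)))), -1)) = Mul(Mul(2, L), Pow(Add(L, Mul(I, Pow(6, Rational(1, 2)))), -1)) = Mul(2, L, Pow(Add(L, Mul(I, Pow(6, Rational(1, 2)))), -1)))
Pow(Function('R')(Function('M')(-2, 6)), 2) = Pow(Mul(2, Mul(6, -2), Pow(Add(Mul(6, -2), Mul(I, Pow(6, Rational(1, 2)))), -1)), 2) = Pow(Mul(2, -12, Pow(Add(-12, Mul(I, Pow(6, Rational(1, 2)))), -1)), 2) = Pow(Mul(-24, Pow(Add(-12, Mul(I, Pow(6, Rational(1, 2)))), -1)), 2) = Mul(576, Pow(Add(-12, Mul(I, Pow(6, Rational(1, 2)))), -2))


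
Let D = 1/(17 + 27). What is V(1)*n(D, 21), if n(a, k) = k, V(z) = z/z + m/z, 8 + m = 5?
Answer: -42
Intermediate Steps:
m = -3 (m = -8 + 5 = -3)
V(z) = 1 - 3/z (V(z) = z/z - 3/z = 1 - 3/z)
D = 1/44 ≈ 0.022727
V(1)*n(D, 21) = ((-3 + 1)/1)*21 = (1*(-2))*21 = -2*21 = -42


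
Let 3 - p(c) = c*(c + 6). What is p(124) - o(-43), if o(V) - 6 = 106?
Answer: -16229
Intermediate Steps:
p(c) = 3 - c*(6 + c) (p(c) = 3 - c*(c + 6) = 3 - c*(6 + c))
o(V) = 112 (o(V) = 6 + 106 = 112)
p(124) - o(-43) = (3 - 1*124² - 6*124) - 1*112 = (3 - 1*15376 - 744) - 112 = (3 - 15376 - 744) - 112 = -16117 - 112 = -16229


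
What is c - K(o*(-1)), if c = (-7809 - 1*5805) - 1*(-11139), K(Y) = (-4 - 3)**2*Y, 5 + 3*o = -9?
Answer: -8111/3 ≈ -2703.7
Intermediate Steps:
o = -14/3 (o = -5/3 + (1/3)*(-9) = -5/3 - 3 = -14/3 ≈ -4.6667)
K(Y) = 49*Y (K(Y) = (-7)**2*Y = 49*Y)
c = -2475 (c = (-7809 - 5805) + 11139 = -13614 + 11139 = -2475)
c - K(o*(-1)) = -2475 - 49*(-14/3*(-1)) = -2475 - 49*14/3 = -2475 - 1*686/3 = -2475 - 686/3 = -8111/3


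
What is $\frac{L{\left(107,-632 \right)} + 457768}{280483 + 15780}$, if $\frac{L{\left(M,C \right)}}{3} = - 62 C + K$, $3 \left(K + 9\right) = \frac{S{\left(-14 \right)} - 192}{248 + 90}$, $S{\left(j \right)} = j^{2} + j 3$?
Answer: $\frac{97224498}{50068447} \approx 1.9418$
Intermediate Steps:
$S{\left(j \right)} = j^{2} + 3 j$
$K = - \frac{4582}{507}$ ($K = -9 + \frac{\left(- 14 \left(3 - 14\right) - 192\right) \frac{1}{248 + 90}}{3} = -9 + \frac{\left(\left(-14\right) \left(-11\right) - 192\right) \frac{1}{338}}{3} = -9 + \frac{\left(154 - 192\right) \frac{1}{338}}{3} = -9 + \frac{\left(-38\right) \frac{1}{338}}{3} = -9 + \frac{1}{3} \left(- \frac{19}{169}\right) = -9 - \frac{19}{507} = - \frac{4582}{507} \approx -9.0375$)
$L{\left(M,C \right)} = - \frac{4582}{169} - 186 C$ ($L{\left(M,C \right)} = 3 \left(- 62 C - \frac{4582}{507}\right) = 3 \left(- \frac{4582}{507} - 62 C\right) = - \frac{4582}{169} - 186 C$)
$\frac{L{\left(107,-632 \right)} + 457768}{280483 + 15780} = \frac{\left(- \frac{4582}{169} - -117552\right) + 457768}{280483 + 15780} = \frac{\left(- \frac{4582}{169} + 117552\right) + 457768}{296263} = \left(\frac{19861706}{169} + 457768\right) \frac{1}{296263} = \frac{97224498}{169} \cdot \frac{1}{296263} = \frac{97224498}{50068447}$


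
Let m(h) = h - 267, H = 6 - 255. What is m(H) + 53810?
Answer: 53294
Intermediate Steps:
H = -249
m(h) = -267 + h
m(H) + 53810 = (-267 - 249) + 53810 = -516 + 53810 = 53294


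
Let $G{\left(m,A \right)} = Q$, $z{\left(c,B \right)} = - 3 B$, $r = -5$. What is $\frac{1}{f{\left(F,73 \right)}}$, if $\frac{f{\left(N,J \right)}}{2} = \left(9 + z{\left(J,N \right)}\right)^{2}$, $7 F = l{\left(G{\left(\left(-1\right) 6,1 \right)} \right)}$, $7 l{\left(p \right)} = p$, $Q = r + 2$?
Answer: $\frac{2401}{405000} \approx 0.0059284$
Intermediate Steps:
$Q = -3$ ($Q = -5 + 2 = -3$)
$G{\left(m,A \right)} = -3$
$l{\left(p \right)} = \frac{p}{7}$
$F = - \frac{3}{49}$ ($F = \frac{\frac{1}{7} \left(-3\right)}{7} = \frac{1}{7} \left(- \frac{3}{7}\right) = - \frac{3}{49} \approx -0.061224$)
$f{\left(N,J \right)} = 2 \left(9 - 3 N\right)^{2}$
$\frac{1}{f{\left(F,73 \right)}} = \frac{1}{18 \left(-3 - \frac{3}{49}\right)^{2}} = \frac{1}{18 \left(- \frac{150}{49}\right)^{2}} = \frac{1}{18 \cdot \frac{22500}{2401}} = \frac{1}{\frac{405000}{2401}} = \frac{2401}{405000}$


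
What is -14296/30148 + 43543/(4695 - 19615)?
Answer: -381507671/112452040 ≈ -3.3926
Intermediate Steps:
-14296/30148 + 43543/(4695 - 19615) = -14296*1/30148 + 43543/(-14920) = -3574/7537 + 43543*(-1/14920) = -3574/7537 - 43543/14920 = -381507671/112452040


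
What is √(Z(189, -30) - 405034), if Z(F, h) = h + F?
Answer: 5*I*√16195 ≈ 636.3*I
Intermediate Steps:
Z(F, h) = F + h
√(Z(189, -30) - 405034) = √((189 - 30) - 405034) = √(159 - 405034) = √(-404875) = 5*I*√16195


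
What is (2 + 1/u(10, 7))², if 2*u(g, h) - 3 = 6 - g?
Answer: 0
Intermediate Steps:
u(g, h) = 9/2 - g/2 (u(g, h) = 3/2 + (6 - g)/2 = 3/2 + (3 - g/2) = 9/2 - g/2)
(2 + 1/u(10, 7))² = (2 + 1/(9/2 - ½*10))² = (2 + 1/(9/2 - 5))² = (2 + 1/(-½))² = (2 - 2)² = 0² = 0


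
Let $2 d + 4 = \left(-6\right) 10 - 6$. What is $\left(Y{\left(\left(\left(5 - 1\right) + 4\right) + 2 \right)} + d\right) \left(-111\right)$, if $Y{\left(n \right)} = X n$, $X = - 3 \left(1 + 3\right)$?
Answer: $17205$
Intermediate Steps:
$X = -12$ ($X = \left(-3\right) 4 = -12$)
$d = -35$ ($d = -2 + \frac{\left(-6\right) 10 - 6}{2} = -2 + \frac{-60 - 6}{2} = -2 + \frac{1}{2} \left(-66\right) = -2 - 33 = -35$)
$Y{\left(n \right)} = - 12 n$
$\left(Y{\left(\left(\left(5 - 1\right) + 4\right) + 2 \right)} + d\right) \left(-111\right) = \left(- 12 \left(\left(\left(5 - 1\right) + 4\right) + 2\right) - 35\right) \left(-111\right) = \left(- 12 \left(\left(4 + 4\right) + 2\right) - 35\right) \left(-111\right) = \left(- 12 \left(8 + 2\right) - 35\right) \left(-111\right) = \left(\left(-12\right) 10 - 35\right) \left(-111\right) = \left(-120 - 35\right) \left(-111\right) = \left(-155\right) \left(-111\right) = 17205$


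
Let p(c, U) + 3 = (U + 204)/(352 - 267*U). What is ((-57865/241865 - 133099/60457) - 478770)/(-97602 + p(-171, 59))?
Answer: 10781959193458636479/2198065764719951074 ≈ 4.9052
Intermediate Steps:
p(c, U) = -3 + (204 + U)/(352 - 267*U) (p(c, U) = -3 + (U + 204)/(352 - 267*U) = -3 + (204 + U)/(352 - 267*U))
((-57865/241865 - 133099/60457) - 478770)/(-97602 + p(-171, 59)) = ((-57865/241865 - 133099/60457) - 478770)/(-97602 + 2*(426 - 401*59)/(-352 + 267*59)) = ((-57865*1/241865 - 133099*1/60457) - 478770)/(-97602 + 2*(426 - 23659)/(-352 + 15753)) = ((-11573/48373 - 133099/60457) - 478770)/(-97602 + 2*(-23233)/15401) = (-7138066788/2924486461 - 478770)/(-97602 + 2*(1/15401)*(-23233)) = -1400163520999758/(2924486461*(-97602 - 46466/15401)) = -1400163520999758/(2924486461*(-1503214868/15401)) = -1400163520999758/2924486461*(-15401/1503214868) = 10781959193458636479/2198065764719951074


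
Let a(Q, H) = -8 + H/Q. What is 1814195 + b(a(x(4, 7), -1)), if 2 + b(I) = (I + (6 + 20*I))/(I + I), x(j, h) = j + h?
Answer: 322928157/178 ≈ 1.8142e+6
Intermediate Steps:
x(j, h) = h + j
b(I) = -2 + (6 + 21*I)/(2*I) (b(I) = -2 + (I + (6 + 20*I))/(I + I) = -2 + (6 + 21*I)/((2*I)) = -2 + (6 + 21*I)*(1/(2*I)) = -2 + (6 + 21*I)/(2*I))
1814195 + b(a(x(4, 7), -1)) = 1814195 + (17/2 + 3/(-8 - 1/(7 + 4))) = 1814195 + (17/2 + 3/(-8 - 1/11)) = 1814195 + (17/2 + 3/(-89/11)) = 1814195 + (17/2 + 3*(-11/89)) = 1814195 + (17/2 - 33/89) = 1814195 + 1447/178 = 322928157/178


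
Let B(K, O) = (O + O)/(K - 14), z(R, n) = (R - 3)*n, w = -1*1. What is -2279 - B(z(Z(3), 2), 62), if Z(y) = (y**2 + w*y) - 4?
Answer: -9085/4 ≈ -2271.3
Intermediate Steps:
w = -1
Z(y) = -4 + y**2 - y (Z(y) = (y**2 - y) - 4 = -4 + y**2 - y)
z(R, n) = n*(-3 + R) (z(R, n) = (-3 + R)*n = n*(-3 + R))
B(K, O) = 2*O/(-14 + K) (B(K, O) = (2*O)/(-14 + K) = 2*O/(-14 + K))
-2279 - B(z(Z(3), 2), 62) = -2279 - 2*62/(-14 + 2*(-3 + (-4 + 3**2 - 1*3))) = -2279 - 2*62/(-14 + 2*(-3 + (-4 + 9 - 3))) = -2279 - 2*62/(-14 + 2*(-3 + 2)) = -2279 - 2*62/(-14 + 2*(-1)) = -2279 - 2*62/(-14 - 2) = -2279 - 2*62/(-16) = -2279 - 2*62*(-1)/16 = -2279 - 1*(-31/4) = -2279 + 31/4 = -9085/4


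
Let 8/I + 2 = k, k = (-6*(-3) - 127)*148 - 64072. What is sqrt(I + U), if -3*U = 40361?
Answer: I*sqrt(194731809933255)/120309 ≈ 115.99*I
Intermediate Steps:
U = -40361/3 (U = -1/3*40361 = -40361/3 ≈ -13454.)
k = -80204 (k = (18 - 127)*148 - 64072 = -109*148 - 64072 = -16132 - 64072 = -80204)
I = -4/40103 (I = 8/(-2 - 80204) = 8/(-80206) = 8*(-1/80206) = -4/40103 ≈ -9.9743e-5)
sqrt(I + U) = sqrt(-4/40103 - 40361/3) = sqrt(-1618597195/120309) = I*sqrt(194731809933255)/120309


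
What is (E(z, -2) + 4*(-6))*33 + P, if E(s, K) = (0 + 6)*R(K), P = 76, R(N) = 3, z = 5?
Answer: -122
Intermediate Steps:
E(s, K) = 18 (E(s, K) = (0 + 6)*3 = 6*3 = 18)
(E(z, -2) + 4*(-6))*33 + P = (18 + 4*(-6))*33 + 76 = (18 - 24)*33 + 76 = -6*33 + 76 = -198 + 76 = -122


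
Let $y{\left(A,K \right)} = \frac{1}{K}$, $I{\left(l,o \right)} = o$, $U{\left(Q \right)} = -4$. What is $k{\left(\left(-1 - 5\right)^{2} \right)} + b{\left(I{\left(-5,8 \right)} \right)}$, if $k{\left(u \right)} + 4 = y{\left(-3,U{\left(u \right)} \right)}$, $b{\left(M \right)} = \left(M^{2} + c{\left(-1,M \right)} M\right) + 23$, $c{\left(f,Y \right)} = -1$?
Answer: $\frac{299}{4} \approx 74.75$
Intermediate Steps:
$b{\left(M \right)} = 23 + M^{2} - M$ ($b{\left(M \right)} = \left(M^{2} - M\right) + 23 = 23 + M^{2} - M$)
$k{\left(u \right)} = - \frac{17}{4}$ ($k{\left(u \right)} = -4 + \frac{1}{-4} = -4 - \frac{1}{4} = - \frac{17}{4}$)
$k{\left(\left(-1 - 5\right)^{2} \right)} + b{\left(I{\left(-5,8 \right)} \right)} = - \frac{17}{4} + \left(23 + 8^{2} - 8\right) = - \frac{17}{4} + \left(23 + 64 - 8\right) = - \frac{17}{4} + 79 = \frac{299}{4}$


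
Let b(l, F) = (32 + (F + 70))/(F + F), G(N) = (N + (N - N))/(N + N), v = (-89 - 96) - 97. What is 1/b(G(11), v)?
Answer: 47/15 ≈ 3.1333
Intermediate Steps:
v = -282 (v = -185 - 97 = -282)
G(N) = 1/2 (G(N) = (N + 0)/((2*N)) = N*(1/(2*N)) = 1/2)
b(l, F) = (102 + F)/(2*F) (b(l, F) = (32 + (70 + F))/((2*F)) = (102 + F)*(1/(2*F)) = (102 + F)/(2*F))
1/b(G(11), v) = 1/((1/2)*(102 - 282)/(-282)) = 1/((1/2)*(-1/282)*(-180)) = 1/(15/47) = 47/15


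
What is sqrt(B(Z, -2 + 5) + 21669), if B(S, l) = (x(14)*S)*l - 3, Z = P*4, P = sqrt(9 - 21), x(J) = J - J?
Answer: sqrt(21666) ≈ 147.19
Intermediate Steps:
x(J) = 0
P = 2*I*sqrt(3) (P = sqrt(-12) = 2*I*sqrt(3) ≈ 3.4641*I)
Z = 8*I*sqrt(3) (Z = (2*I*sqrt(3))*4 = 8*I*sqrt(3) ≈ 13.856*I)
B(S, l) = -3 (B(S, l) = (0*S)*l - 3 = 0*l - 3 = 0 - 3 = -3)
sqrt(B(Z, -2 + 5) + 21669) = sqrt(-3 + 21669) = sqrt(21666)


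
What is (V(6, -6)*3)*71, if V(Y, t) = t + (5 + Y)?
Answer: 1065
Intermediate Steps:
V(Y, t) = 5 + Y + t
(V(6, -6)*3)*71 = ((5 + 6 - 6)*3)*71 = (5*3)*71 = 15*71 = 1065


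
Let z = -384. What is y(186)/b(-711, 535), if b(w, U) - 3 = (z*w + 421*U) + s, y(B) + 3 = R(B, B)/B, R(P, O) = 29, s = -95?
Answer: -529/92659062 ≈ -5.7091e-6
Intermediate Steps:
y(B) = -3 + 29/B
b(w, U) = -92 - 384*w + 421*U (b(w, U) = 3 + ((-384*w + 421*U) - 95) = 3 + (-95 - 384*w + 421*U) = -92 - 384*w + 421*U)
y(186)/b(-711, 535) = (-3 + 29/186)/(-92 - 384*(-711) + 421*535) = (-3 + 29*(1/186))/(-92 + 273024 + 225235) = (-3 + 29/186)/498167 = -529/186*1/498167 = -529/92659062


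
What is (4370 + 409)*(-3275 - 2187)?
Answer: -26102898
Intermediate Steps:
(4370 + 409)*(-3275 - 2187) = 4779*(-5462) = -26102898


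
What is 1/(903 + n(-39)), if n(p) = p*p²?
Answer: -1/58416 ≈ -1.7119e-5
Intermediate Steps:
n(p) = p³
1/(903 + n(-39)) = 1/(903 + (-39)³) = 1/(903 - 59319) = 1/(-58416) = -1/58416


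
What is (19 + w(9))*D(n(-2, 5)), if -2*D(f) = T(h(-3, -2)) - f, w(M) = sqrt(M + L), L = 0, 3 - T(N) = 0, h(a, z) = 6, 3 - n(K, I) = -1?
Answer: 11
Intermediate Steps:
n(K, I) = 4 (n(K, I) = 3 - 1*(-1) = 3 + 1 = 4)
T(N) = 3 (T(N) = 3 - 1*0 = 3 + 0 = 3)
w(M) = sqrt(M) (w(M) = sqrt(M + 0) = sqrt(M))
D(f) = -3/2 + f/2 (D(f) = -(3 - f)/2 = -3/2 + f/2)
(19 + w(9))*D(n(-2, 5)) = (19 + sqrt(9))*(-3/2 + (1/2)*4) = (19 + 3)*(-3/2 + 2) = 22*(1/2) = 11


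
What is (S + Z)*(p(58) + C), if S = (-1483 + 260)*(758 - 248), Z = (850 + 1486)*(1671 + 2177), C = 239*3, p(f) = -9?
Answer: 5922560184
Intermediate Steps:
C = 717
Z = 8988928 (Z = 2336*3848 = 8988928)
S = -623730 (S = -1223*510 = -623730)
(S + Z)*(p(58) + C) = (-623730 + 8988928)*(-9 + 717) = 8365198*708 = 5922560184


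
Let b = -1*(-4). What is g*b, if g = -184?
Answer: -736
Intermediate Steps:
b = 4
g*b = -184*4 = -736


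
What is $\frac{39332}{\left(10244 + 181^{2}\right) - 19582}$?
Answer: $\frac{39332}{23423} \approx 1.6792$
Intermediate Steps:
$\frac{39332}{\left(10244 + 181^{2}\right) - 19582} = \frac{39332}{\left(10244 + 32761\right) - 19582} = \frac{39332}{43005 - 19582} = \frac{39332}{23423}$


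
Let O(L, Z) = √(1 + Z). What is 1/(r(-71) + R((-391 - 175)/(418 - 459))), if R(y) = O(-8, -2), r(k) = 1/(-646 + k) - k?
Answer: 36499602/2591934925 - 514089*I/2591934925 ≈ 0.014082 - 0.00019834*I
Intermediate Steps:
R(y) = I (R(y) = √(1 - 2) = √(-1) = I)
1/(r(-71) + R((-391 - 175)/(418 - 459))) = 1/((1 - 1*(-71)² + 646*(-71))/(-646 - 71) + I) = 1/((1 - 1*5041 - 45866)/(-717) + I) = 1/(-(1 - 5041 - 45866)/717 + I) = 1/(-1/717*(-50906) + I) = 1/(50906/717 + I) = 514089*(50906/717 - I)/2591934925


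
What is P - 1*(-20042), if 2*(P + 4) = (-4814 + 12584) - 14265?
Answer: 33581/2 ≈ 16791.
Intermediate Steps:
P = -6503/2 (P = -4 + ((-4814 + 12584) - 14265)/2 = -4 + (7770 - 14265)/2 = -4 + (½)*(-6495) = -4 - 6495/2 = -6503/2 ≈ -3251.5)
P - 1*(-20042) = -6503/2 - 1*(-20042) = -6503/2 + 20042 = 33581/2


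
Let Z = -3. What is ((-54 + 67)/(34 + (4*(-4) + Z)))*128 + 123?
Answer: 3509/15 ≈ 233.93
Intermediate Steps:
((-54 + 67)/(34 + (4*(-4) + Z)))*128 + 123 = ((-54 + 67)/(34 + (4*(-4) - 3)))*128 + 123 = (13/(34 + (-16 - 3)))*128 + 123 = (13/(34 - 19))*128 + 123 = (13/15)*128 + 123 = 1664/15 + 123 = 3509/15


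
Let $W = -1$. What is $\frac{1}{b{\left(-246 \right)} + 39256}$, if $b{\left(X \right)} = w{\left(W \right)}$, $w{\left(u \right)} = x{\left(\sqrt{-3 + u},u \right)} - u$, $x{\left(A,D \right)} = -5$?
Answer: $\frac{1}{39252} \approx 2.5476 \cdot 10^{-5}$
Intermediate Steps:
$w{\left(u \right)} = -5 - u$
$b{\left(X \right)} = -4$ ($b{\left(X \right)} = -5 - -1 = -5 + 1 = -4$)
$\frac{1}{b{\left(-246 \right)} + 39256} = \frac{1}{-4 + 39256} = \frac{1}{39252}$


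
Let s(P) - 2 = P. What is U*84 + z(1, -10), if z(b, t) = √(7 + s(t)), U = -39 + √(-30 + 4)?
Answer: -3276 + I + 84*I*√26 ≈ -3276.0 + 429.32*I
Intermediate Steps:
s(P) = 2 + P
U = -39 + I*√26 (U = -39 + √(-26) = -39 + I*√26 ≈ -39.0 + 5.099*I)
z(b, t) = √(9 + t) (z(b, t) = √(7 + (2 + t)) = √(9 + t))
U*84 + z(1, -10) = (-39 + I*√26)*84 + √(9 - 10) = (-3276 + 84*I*√26) + √(-1) = (-3276 + 84*I*√26) + I = -3276 + I + 84*I*√26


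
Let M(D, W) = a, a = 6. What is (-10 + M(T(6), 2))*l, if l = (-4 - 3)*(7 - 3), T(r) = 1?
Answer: 112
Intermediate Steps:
M(D, W) = 6
l = -28 (l = -7*4 = -28)
(-10 + M(T(6), 2))*l = (-10 + 6)*(-28) = -4*(-28) = 112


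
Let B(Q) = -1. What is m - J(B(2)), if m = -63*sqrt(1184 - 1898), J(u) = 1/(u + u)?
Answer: 1/2 - 63*I*sqrt(714) ≈ 0.5 - 1683.4*I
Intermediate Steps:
J(u) = 1/(2*u)
m = -63*I*sqrt(714) ≈ -1683.4*I
m - J(B(2)) = -63*I*sqrt(714) - 1/(2*(-1)) = -63*I*sqrt(714) - (-1)/2 = -63*I*sqrt(714) - 1*(-1/2) = -63*I*sqrt(714) + 1/2 = 1/2 - 63*I*sqrt(714)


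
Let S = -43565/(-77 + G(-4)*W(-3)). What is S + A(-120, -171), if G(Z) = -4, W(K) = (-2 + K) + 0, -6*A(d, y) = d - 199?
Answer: 93191/114 ≈ 817.46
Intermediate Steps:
A(d, y) = 199/6 - d/6 (A(d, y) = -(d - 199)/6 = -(-199 + d)/6 = 199/6 - d/6)
W(K) = -2 + K
S = 43565/57 (S = -43565/(-77 - 4*(-2 - 3)) = -43565/(-77 - 4*(-5)) = -43565/(-77 + 20) = -43565/(-57) = -43565*(-1/57) = 43565/57 ≈ 764.30)
S + A(-120, -171) = 43565/57 + (199/6 - ⅙*(-120)) = 43565/57 + (199/6 + 20) = 43565/57 + 319/6 = 93191/114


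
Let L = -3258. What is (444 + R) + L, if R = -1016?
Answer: -3830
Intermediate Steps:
(444 + R) + L = (444 - 1016) - 3258 = -572 - 3258 = -3830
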